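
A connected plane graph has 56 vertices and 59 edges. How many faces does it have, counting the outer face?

Euler's formula for a connected plane graph: V − E + F = 2, so F = 2 − 56 + 59 = 5.

5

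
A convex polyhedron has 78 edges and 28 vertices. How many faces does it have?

Here V − E + F = 2.
F = 2 − V + E = 2 − 28 + 78 = 52.

52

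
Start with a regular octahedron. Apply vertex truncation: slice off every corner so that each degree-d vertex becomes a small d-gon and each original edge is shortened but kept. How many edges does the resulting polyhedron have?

The base solid has V = 6, E = 12, F = 8.
Truncation replaces each original edge-end by a new vertex, so V′ = 2E = 24.
Each original edge survives, and each old vertex of degree d contributes d new edges; summing degrees gives Σd = 2E, so E′ = E + 2E = 3E = 36.
Each original face survives and each original vertex becomes one new face: F′ = F + V = 14.

36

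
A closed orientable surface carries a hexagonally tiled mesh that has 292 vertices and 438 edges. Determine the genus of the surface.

1

Every face is a hexagon and each edge borders two faces, so 6F = 2·438, giving F = 146.
χ = V − E + F = 292 − 438 + 146 = 0.
For a closed orientable surface χ = 2 − 2g, so g = (2 − (0))/2 = 1.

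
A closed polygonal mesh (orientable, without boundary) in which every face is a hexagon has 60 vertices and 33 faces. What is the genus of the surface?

Every face is a hexagon, so 2E = 6·33 = 198, giving E = 99.
χ = V − E + F = 60 − 99 + 33 = -6.
For a closed orientable surface χ = 2 − 2g, so g = (2 − (-6))/2 = 4.

4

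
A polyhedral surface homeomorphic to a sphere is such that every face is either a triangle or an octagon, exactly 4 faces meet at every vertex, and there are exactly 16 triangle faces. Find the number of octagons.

2

Let x be the number of octagons; then F = 16 + x.
Edge–face incidences: 2E = 3·16 + 8·x = 48 + 8x.
Every vertex has degree 4, so 4V = 2E.
Euler: V − E + F = 2 ⇒ (2E)/4 − E + (16 + x) = 2.
Multiply by 8: 2·(2E) − 4·(2E) + 8·(16 + x) = 16, i.e. 128 + 8x − 2·(48 + 8x) = 16.
Collecting terms: −8x + 32 = 16, so −8x = −16, so x = 2.
Then 2E = 48 + 8·2 = 64, so E = 32, V = 2E/4 = 16, F = 16 + 2 = 18.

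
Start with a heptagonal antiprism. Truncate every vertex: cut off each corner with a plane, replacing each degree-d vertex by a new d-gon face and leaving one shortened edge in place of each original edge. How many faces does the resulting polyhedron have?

30

The base solid has V = 14, E = 28, F = 16.
Truncation replaces each original edge-end by a new vertex, so V′ = 2E = 56.
Each original edge survives, and each old vertex of degree d contributes d new edges; summing degrees gives Σd = 2E, so E′ = E + 2E = 3E = 84.
Each original face survives and each original vertex becomes one new face: F′ = F + V = 30.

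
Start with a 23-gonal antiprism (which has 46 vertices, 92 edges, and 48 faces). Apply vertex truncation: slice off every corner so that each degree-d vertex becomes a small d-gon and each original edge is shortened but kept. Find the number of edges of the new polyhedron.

276

Truncation replaces each original edge-end by a new vertex, so V′ = 2E = 184.
Each original edge survives, and each old vertex of degree d contributes d new edges; summing degrees gives Σd = 2E, so E′ = E + 2E = 3E = 276.
Each original face survives and each original vertex becomes one new face: F′ = F + V = 94.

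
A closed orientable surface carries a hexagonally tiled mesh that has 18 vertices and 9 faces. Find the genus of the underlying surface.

1

Every face is a hexagon, so 2E = 6·9 = 54, giving E = 27.
χ = V − E + F = 18 − 27 + 9 = 0.
For a closed orientable surface χ = 2 − 2g, so g = (2 − (0))/2 = 1.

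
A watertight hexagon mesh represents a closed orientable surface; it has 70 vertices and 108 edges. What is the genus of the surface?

Every face is a hexagon and each edge borders two faces, so 6F = 2·108, giving F = 36.
χ = V − E + F = 70 − 108 + 36 = -2.
For a closed orientable surface χ = 2 − 2g, so g = (2 − (-2))/2 = 2.

2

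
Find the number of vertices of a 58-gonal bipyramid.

A bipyramid over an n-gon has 2n triangular faces and n + 2 vertices: V = 58 + 2 = 60, E = 3·58 = 174, F = 2·58 = 116.
Check: V − E + F = 60 − 174 + 116 = 2.

60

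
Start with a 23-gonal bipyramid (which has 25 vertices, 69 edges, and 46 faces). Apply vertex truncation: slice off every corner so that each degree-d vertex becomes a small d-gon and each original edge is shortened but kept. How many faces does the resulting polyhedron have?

71

Truncation replaces each original edge-end by a new vertex, so V′ = 2E = 138.
Each original edge survives, and each old vertex of degree d contributes d new edges; summing degrees gives Σd = 2E, so E′ = E + 2E = 3E = 207.
Each original face survives and each original vertex becomes one new face: F′ = F + V = 71.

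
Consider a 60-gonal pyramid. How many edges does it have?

120

A pyramid on an n-gon base has one n-gon and n triangles: V = 60 + 1 = 61, E = 2·60 = 120, F = 60 + 1 = 61.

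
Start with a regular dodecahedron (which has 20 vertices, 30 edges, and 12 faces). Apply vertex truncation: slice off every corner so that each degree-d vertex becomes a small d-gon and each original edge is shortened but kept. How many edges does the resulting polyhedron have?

Truncation replaces each original edge-end by a new vertex, so V′ = 2E = 60.
Each original edge survives, and each old vertex of degree d contributes d new edges; summing degrees gives Σd = 2E, so E′ = E + 2E = 3E = 90.
Each original face survives and each original vertex becomes one new face: F′ = F + V = 32.

90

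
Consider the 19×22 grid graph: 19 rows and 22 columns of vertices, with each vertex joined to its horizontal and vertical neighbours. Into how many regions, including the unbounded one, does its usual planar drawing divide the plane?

379

The grid has V = 19·22 = 418 vertices and E = 19·21 + 22·18 = 795 edges.
F = 2 − V + E = 2 − 418 + 795 = 379.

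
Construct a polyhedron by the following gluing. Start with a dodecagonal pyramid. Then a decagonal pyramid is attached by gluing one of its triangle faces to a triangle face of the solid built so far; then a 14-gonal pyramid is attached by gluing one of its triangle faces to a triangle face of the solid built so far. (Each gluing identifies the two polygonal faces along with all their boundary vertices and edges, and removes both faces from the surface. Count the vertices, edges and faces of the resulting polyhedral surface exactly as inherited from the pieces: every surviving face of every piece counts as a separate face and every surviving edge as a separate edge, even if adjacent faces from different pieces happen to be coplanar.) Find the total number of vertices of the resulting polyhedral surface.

A dodecagonal pyramid: V=13, E=24, F=13.
Attach a decagonal pyramid (V=11, E=20, F=11) along a 3-gon: merge 3 vertices and 3 edges, delete both glued faces → V=21, E=41, F=22.
Attach a 14-gonal pyramid (V=15, E=28, F=15) along a 3-gon: merge 3 vertices and 3 edges, delete both glued faces → V=33, E=66, F=35.
Check: V − E + F = 33 − 66 + 35 = 2.

33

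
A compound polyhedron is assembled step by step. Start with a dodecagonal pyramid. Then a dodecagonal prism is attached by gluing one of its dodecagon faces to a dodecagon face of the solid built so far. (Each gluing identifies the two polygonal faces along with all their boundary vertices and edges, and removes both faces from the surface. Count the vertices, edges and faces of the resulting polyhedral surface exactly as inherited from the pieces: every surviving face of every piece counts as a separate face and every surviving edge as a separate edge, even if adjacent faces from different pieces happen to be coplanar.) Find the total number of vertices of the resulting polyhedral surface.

25

A dodecagonal pyramid: V=13, E=24, F=13.
Attach a dodecagonal prism (V=24, E=36, F=14) along a 12-gon: merge 12 vertices and 12 edges, delete both glued faces → V=25, E=48, F=25.
Check: V − E + F = 25 − 48 + 25 = 2.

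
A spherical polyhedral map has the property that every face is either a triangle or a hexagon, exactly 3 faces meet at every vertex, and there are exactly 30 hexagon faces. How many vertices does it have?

Let x be the number of triangles; then F = 30 + x.
Edge–face incidences: 2E = 6·30 + 3·x = 180 + 3x.
Every vertex has degree 3, so 3V = 2E.
Euler: V − E + F = 2 ⇒ (2E)/3 − E + (30 + x) = 2.
Multiply by 6: 2·(2E) − 3·(2E) + 6·(30 + x) = 12, i.e. 180 + 6x − (180 + 3x) = 12.
Collecting terms: 3x = 12, so x = 4.
Then 2E = 180 + 3·4 = 192, so E = 96, V = 2E/3 = 64, F = 30 + 4 = 34.

64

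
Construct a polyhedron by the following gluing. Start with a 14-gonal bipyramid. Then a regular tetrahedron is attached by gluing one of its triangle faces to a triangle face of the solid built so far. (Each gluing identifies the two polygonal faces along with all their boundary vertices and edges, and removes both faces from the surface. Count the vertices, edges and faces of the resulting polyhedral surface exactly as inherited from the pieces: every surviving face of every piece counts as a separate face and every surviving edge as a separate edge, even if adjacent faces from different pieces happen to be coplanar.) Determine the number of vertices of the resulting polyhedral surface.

17

A 14-gonal bipyramid: V=16, E=42, F=28.
Attach a regular tetrahedron (V=4, E=6, F=4) along a 3-gon: merge 3 vertices and 3 edges, delete both glued faces → V=17, E=45, F=30.
Check: V − E + F = 17 − 45 + 30 = 2.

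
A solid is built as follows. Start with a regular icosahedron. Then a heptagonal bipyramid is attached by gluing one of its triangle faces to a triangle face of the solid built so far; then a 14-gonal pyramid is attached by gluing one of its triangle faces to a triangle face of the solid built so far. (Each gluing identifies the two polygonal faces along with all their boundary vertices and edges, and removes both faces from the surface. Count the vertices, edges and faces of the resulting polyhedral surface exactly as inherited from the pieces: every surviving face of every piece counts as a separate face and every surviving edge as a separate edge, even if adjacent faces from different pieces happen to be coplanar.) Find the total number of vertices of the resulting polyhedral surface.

30

A regular icosahedron: V=12, E=30, F=20.
Attach a heptagonal bipyramid (V=9, E=21, F=14) along a 3-gon: merge 3 vertices and 3 edges, delete both glued faces → V=18, E=48, F=32.
Attach a 14-gonal pyramid (V=15, E=28, F=15) along a 3-gon: merge 3 vertices and 3 edges, delete both glued faces → V=30, E=73, F=45.
Check: V − E + F = 30 − 73 + 45 = 2.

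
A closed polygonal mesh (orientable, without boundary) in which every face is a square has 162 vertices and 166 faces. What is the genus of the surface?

3

Every face is a square, so 2E = 4·166 = 664, giving E = 332.
χ = V − E + F = 162 − 332 + 166 = -4.
For a closed orientable surface χ = 2 − 2g, so g = (2 − (-4))/2 = 3.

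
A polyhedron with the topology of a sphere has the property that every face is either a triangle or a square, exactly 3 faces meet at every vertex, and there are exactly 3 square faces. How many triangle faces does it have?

Let x be the number of triangles; then F = 3 + x.
Edge–face incidences: 2E = 4·3 + 3·x = 12 + 3x.
Every vertex has degree 3, so 3V = 2E.
Euler: V − E + F = 2 ⇒ (2E)/3 − E + (3 + x) = 2.
Multiply by 6: 2·(2E) − 3·(2E) + 6·(3 + x) = 12, i.e. 18 + 6x − (12 + 3x) = 12.
Collecting terms: 3x + 6 = 12, so 3x = 6, so x = 2.
Then 2E = 12 + 3·2 = 18, so E = 9, V = 2E/3 = 6, F = 3 + 2 = 5.

2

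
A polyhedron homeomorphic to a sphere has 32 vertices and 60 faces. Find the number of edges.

90

Here V − E + F = 2.
E = V + F − (2) = 32 + 60 − (2) = 90.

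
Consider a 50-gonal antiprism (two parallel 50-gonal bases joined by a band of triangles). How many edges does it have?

An antiprism on an n-gon has two n-gon caps and 2n triangles: V = 2·50 = 100, E = 4·50 = 200, F = 2·50 + 2 = 102.

200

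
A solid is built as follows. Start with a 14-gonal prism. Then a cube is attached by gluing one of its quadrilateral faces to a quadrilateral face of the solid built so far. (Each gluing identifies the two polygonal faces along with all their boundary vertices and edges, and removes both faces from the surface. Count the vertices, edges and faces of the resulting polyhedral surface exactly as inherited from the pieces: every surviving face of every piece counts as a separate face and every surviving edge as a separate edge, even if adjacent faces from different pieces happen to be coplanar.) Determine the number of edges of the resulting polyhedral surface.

50

A 14-gonal prism: V=28, E=42, F=16.
Attach a cube (V=8, E=12, F=6) along a 4-gon: merge 4 vertices and 4 edges, delete both glued faces → V=32, E=50, F=20.
Check: V − E + F = 32 − 50 + 20 = 2.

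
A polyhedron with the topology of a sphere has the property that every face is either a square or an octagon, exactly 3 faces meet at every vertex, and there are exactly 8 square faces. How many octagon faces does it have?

2

Let x be the number of octagons; then F = 8 + x.
Edge–face incidences: 2E = 4·8 + 8·x = 32 + 8x.
Every vertex has degree 3, so 3V = 2E.
Euler: V − E + F = 2 ⇒ (2E)/3 − E + (8 + x) = 2.
Multiply by 6: 2·(2E) − 3·(2E) + 6·(8 + x) = 12, i.e. 48 + 6x − (32 + 8x) = 12.
Collecting terms: −2x + 16 = 12, so −2x = −4, so x = 2.
Then 2E = 32 + 8·2 = 48, so E = 24, V = 2E/3 = 16, F = 8 + 2 = 10.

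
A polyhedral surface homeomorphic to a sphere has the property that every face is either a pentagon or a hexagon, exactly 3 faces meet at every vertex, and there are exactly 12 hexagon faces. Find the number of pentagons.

12

Let x be the number of pentagons; then F = 12 + x.
Edge–face incidences: 2E = 6·12 + 5·x = 72 + 5x.
Every vertex has degree 3, so 3V = 2E.
Euler: V − E + F = 2 ⇒ (2E)/3 − E + (12 + x) = 2.
Multiply by 6: 2·(2E) − 3·(2E) + 6·(12 + x) = 12, i.e. 72 + 6x − (72 + 5x) = 12.
Collecting terms: x = 12.
Then 2E = 72 + 5·12 = 132, so E = 66, V = 2E/3 = 44, F = 12 + 12 = 24.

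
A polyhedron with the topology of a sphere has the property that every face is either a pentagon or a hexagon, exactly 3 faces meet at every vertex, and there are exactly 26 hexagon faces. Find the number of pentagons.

Let x be the number of pentagons; then F = 26 + x.
Edge–face incidences: 2E = 6·26 + 5·x = 156 + 5x.
Every vertex has degree 3, so 3V = 2E.
Euler: V − E + F = 2 ⇒ (2E)/3 − E + (26 + x) = 2.
Multiply by 6: 2·(2E) − 3·(2E) + 6·(26 + x) = 12, i.e. 156 + 6x − (156 + 5x) = 12.
Collecting terms: x = 12.
Then 2E = 156 + 5·12 = 216, so E = 108, V = 2E/3 = 72, F = 26 + 12 = 38.

12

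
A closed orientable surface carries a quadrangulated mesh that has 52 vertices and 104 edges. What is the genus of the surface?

1

Every face is a square and each edge borders two faces, so 4F = 2·104, giving F = 52.
χ = V − E + F = 52 − 104 + 52 = 0.
For a closed orientable surface χ = 2 − 2g, so g = (2 − (0))/2 = 1.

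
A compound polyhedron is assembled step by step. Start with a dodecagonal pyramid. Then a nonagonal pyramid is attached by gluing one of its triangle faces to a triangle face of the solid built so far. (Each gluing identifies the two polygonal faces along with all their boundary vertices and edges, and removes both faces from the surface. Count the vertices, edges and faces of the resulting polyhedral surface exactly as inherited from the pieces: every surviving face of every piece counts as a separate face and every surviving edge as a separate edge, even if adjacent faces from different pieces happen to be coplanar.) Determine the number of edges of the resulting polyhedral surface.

39

A dodecagonal pyramid: V=13, E=24, F=13.
Attach a nonagonal pyramid (V=10, E=18, F=10) along a 3-gon: merge 3 vertices and 3 edges, delete both glued faces → V=20, E=39, F=21.
Check: V − E + F = 20 − 39 + 21 = 2.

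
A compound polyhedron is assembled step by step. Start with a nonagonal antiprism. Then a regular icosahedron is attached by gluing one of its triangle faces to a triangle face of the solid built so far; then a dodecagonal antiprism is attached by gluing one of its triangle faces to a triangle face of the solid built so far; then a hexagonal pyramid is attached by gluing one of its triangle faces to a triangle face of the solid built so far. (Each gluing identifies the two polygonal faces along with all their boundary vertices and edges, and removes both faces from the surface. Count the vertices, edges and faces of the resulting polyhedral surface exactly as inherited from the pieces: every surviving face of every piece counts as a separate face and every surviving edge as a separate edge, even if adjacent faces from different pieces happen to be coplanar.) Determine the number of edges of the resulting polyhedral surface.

117

A nonagonal antiprism: V=18, E=36, F=20.
Attach a regular icosahedron (V=12, E=30, F=20) along a 3-gon: merge 3 vertices and 3 edges, delete both glued faces → V=27, E=63, F=38.
Attach a dodecagonal antiprism (V=24, E=48, F=26) along a 3-gon: merge 3 vertices and 3 edges, delete both glued faces → V=48, E=108, F=62.
Attach a hexagonal pyramid (V=7, E=12, F=7) along a 3-gon: merge 3 vertices and 3 edges, delete both glued faces → V=52, E=117, F=67.
Check: V − E + F = 52 − 117 + 67 = 2.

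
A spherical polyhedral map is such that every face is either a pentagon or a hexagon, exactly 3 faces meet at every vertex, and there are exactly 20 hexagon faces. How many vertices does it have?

Let x be the number of pentagons; then F = 20 + x.
Edge–face incidences: 2E = 6·20 + 5·x = 120 + 5x.
Every vertex has degree 3, so 3V = 2E.
Euler: V − E + F = 2 ⇒ (2E)/3 − E + (20 + x) = 2.
Multiply by 6: 2·(2E) − 3·(2E) + 6·(20 + x) = 12, i.e. 120 + 6x − (120 + 5x) = 12.
Collecting terms: x = 12.
Then 2E = 120 + 5·12 = 180, so E = 90, V = 2E/3 = 60, F = 20 + 12 = 32.

60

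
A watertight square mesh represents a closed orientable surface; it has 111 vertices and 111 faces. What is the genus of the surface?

1

Every face is a square, so 2E = 4·111 = 444, giving E = 222.
χ = V − E + F = 111 − 222 + 111 = 0.
For a closed orientable surface χ = 2 − 2g, so g = (2 − (0))/2 = 1.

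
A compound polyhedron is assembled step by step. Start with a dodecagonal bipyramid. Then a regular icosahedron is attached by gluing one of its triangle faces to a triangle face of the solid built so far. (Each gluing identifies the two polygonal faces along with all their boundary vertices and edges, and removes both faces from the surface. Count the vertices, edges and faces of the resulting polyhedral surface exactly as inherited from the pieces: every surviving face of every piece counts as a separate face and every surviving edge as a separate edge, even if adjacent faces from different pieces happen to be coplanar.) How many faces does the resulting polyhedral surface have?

42

A dodecagonal bipyramid: V=14, E=36, F=24.
Attach a regular icosahedron (V=12, E=30, F=20) along a 3-gon: merge 3 vertices and 3 edges, delete both glued faces → V=23, E=63, F=42.
Check: V − E + F = 23 − 63 + 42 = 2.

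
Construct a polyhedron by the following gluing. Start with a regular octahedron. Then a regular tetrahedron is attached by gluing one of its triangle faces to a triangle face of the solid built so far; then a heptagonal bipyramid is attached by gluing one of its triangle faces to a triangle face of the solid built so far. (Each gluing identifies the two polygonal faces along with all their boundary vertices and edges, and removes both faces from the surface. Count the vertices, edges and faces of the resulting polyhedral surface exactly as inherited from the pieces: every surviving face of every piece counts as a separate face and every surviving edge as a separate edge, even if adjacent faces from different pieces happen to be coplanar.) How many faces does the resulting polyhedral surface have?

A regular octahedron: V=6, E=12, F=8.
Attach a regular tetrahedron (V=4, E=6, F=4) along a 3-gon: merge 3 vertices and 3 edges, delete both glued faces → V=7, E=15, F=10.
Attach a heptagonal bipyramid (V=9, E=21, F=14) along a 3-gon: merge 3 vertices and 3 edges, delete both glued faces → V=13, E=33, F=22.
Check: V − E + F = 13 − 33 + 22 = 2.

22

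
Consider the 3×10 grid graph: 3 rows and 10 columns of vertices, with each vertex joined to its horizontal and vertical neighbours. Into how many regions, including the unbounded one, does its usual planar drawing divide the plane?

The grid has V = 3·10 = 30 vertices and E = 3·9 + 10·2 = 47 edges.
F = 2 − V + E = 2 − 30 + 47 = 19.

19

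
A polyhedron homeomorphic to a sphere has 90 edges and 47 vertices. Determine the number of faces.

Here V − E + F = 2.
F = 2 − V + E = 2 − 47 + 90 = 45.

45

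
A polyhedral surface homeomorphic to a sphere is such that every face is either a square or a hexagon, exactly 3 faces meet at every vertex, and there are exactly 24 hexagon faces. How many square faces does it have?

Let x be the number of squares; then F = 24 + x.
Edge–face incidences: 2E = 6·24 + 4·x = 144 + 4x.
Every vertex has degree 3, so 3V = 2E.
Euler: V − E + F = 2 ⇒ (2E)/3 − E + (24 + x) = 2.
Multiply by 6: 2·(2E) − 3·(2E) + 6·(24 + x) = 12, i.e. 144 + 6x − (144 + 4x) = 12.
Collecting terms: 2x = 12, so x = 6.
Then 2E = 144 + 4·6 = 168, so E = 84, V = 2E/3 = 56, F = 24 + 6 = 30.

6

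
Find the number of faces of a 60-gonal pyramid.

61

A pyramid on an n-gon base has one n-gon and n triangles: V = 60 + 1 = 61, E = 2·60 = 120, F = 60 + 1 = 61.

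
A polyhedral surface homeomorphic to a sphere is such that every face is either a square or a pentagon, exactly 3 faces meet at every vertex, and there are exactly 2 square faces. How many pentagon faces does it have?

Let x be the number of pentagons; then F = 2 + x.
Edge–face incidences: 2E = 4·2 + 5·x = 8 + 5x.
Every vertex has degree 3, so 3V = 2E.
Euler: V − E + F = 2 ⇒ (2E)/3 − E + (2 + x) = 2.
Multiply by 6: 2·(2E) − 3·(2E) + 6·(2 + x) = 12, i.e. 12 + 6x − (8 + 5x) = 12.
Collecting terms: x + 4 = 12, so x = 8.
Then 2E = 8 + 5·8 = 48, so E = 24, V = 2E/3 = 16, F = 2 + 8 = 10.

8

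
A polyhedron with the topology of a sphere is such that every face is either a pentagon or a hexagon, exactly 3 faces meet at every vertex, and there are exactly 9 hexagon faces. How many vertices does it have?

38

Let x be the number of pentagons; then F = 9 + x.
Edge–face incidences: 2E = 6·9 + 5·x = 54 + 5x.
Every vertex has degree 3, so 3V = 2E.
Euler: V − E + F = 2 ⇒ (2E)/3 − E + (9 + x) = 2.
Multiply by 6: 2·(2E) − 3·(2E) + 6·(9 + x) = 12, i.e. 54 + 6x − (54 + 5x) = 12.
Collecting terms: x = 12.
Then 2E = 54 + 5·12 = 114, so E = 57, V = 2E/3 = 38, F = 9 + 12 = 21.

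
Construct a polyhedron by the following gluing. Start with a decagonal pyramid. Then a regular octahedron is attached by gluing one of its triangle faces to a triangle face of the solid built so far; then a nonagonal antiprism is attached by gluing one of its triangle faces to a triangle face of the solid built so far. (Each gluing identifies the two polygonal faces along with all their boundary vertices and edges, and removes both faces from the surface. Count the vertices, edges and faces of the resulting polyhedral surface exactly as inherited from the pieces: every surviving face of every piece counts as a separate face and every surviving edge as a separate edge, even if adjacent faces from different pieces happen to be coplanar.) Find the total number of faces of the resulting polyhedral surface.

35

A decagonal pyramid: V=11, E=20, F=11.
Attach a regular octahedron (V=6, E=12, F=8) along a 3-gon: merge 3 vertices and 3 edges, delete both glued faces → V=14, E=29, F=17.
Attach a nonagonal antiprism (V=18, E=36, F=20) along a 3-gon: merge 3 vertices and 3 edges, delete both glued faces → V=29, E=62, F=35.
Check: V − E + F = 29 − 62 + 35 = 2.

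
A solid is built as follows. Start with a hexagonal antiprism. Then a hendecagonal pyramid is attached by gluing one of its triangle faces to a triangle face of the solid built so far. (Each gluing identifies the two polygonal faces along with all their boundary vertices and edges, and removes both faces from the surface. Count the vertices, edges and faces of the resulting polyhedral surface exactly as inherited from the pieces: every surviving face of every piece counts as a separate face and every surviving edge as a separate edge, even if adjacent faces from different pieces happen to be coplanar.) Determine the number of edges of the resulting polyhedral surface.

A hexagonal antiprism: V=12, E=24, F=14.
Attach a hendecagonal pyramid (V=12, E=22, F=12) along a 3-gon: merge 3 vertices and 3 edges, delete both glued faces → V=21, E=43, F=24.
Check: V − E + F = 21 − 43 + 24 = 2.

43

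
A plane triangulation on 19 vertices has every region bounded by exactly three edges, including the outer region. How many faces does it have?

In a plane triangulation 3F = 2E and V − E + F = 2, so F = 2V − 4 = 2·19 − 4 = 34.

34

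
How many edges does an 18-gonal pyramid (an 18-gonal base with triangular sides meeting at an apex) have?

36

A pyramid on an n-gon base has one n-gon and n triangles: V = 18 + 1 = 19, E = 2·18 = 36, F = 18 + 1 = 19.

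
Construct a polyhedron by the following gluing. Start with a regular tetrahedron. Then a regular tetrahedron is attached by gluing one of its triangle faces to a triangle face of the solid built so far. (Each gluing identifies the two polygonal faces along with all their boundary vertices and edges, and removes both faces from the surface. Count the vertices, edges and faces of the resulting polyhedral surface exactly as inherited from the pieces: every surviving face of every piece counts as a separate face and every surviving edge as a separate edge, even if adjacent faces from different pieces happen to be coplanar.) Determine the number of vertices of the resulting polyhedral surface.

A regular tetrahedron: V=4, E=6, F=4.
Attach a regular tetrahedron (V=4, E=6, F=4) along a 3-gon: merge 3 vertices and 3 edges, delete both glued faces → V=5, E=9, F=6.
Check: V − E + F = 5 − 9 + 6 = 2.

5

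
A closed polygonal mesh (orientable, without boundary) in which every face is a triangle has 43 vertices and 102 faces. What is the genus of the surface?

5

Every face is a triangle, so 2E = 3·102 = 306, giving E = 153.
χ = V − E + F = 43 − 153 + 102 = -8.
For a closed orientable surface χ = 2 − 2g, so g = (2 − (-8))/2 = 5.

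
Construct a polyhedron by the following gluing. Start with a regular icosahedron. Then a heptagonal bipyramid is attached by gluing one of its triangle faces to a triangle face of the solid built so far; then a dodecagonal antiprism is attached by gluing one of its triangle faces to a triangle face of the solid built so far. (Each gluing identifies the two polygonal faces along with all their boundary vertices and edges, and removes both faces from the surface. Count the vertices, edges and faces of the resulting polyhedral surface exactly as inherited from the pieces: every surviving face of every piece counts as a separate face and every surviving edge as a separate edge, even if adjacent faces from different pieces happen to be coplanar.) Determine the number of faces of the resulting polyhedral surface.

A regular icosahedron: V=12, E=30, F=20.
Attach a heptagonal bipyramid (V=9, E=21, F=14) along a 3-gon: merge 3 vertices and 3 edges, delete both glued faces → V=18, E=48, F=32.
Attach a dodecagonal antiprism (V=24, E=48, F=26) along a 3-gon: merge 3 vertices and 3 edges, delete both glued faces → V=39, E=93, F=56.
Check: V − E + F = 39 − 93 + 56 = 2.

56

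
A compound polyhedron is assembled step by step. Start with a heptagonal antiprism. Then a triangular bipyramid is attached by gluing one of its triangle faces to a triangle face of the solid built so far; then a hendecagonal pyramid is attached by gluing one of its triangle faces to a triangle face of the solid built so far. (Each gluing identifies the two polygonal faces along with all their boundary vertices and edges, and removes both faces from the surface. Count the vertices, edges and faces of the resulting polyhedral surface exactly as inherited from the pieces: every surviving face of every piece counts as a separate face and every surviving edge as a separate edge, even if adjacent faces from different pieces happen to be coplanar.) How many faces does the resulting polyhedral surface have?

30

A heptagonal antiprism: V=14, E=28, F=16.
Attach a triangular bipyramid (V=5, E=9, F=6) along a 3-gon: merge 3 vertices and 3 edges, delete both glued faces → V=16, E=34, F=20.
Attach a hendecagonal pyramid (V=12, E=22, F=12) along a 3-gon: merge 3 vertices and 3 edges, delete both glued faces → V=25, E=53, F=30.
Check: V − E + F = 25 − 53 + 30 = 2.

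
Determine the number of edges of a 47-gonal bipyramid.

A bipyramid over an n-gon has 2n triangular faces and n + 2 vertices: V = 47 + 2 = 49, E = 3·47 = 141, F = 2·47 = 94.

141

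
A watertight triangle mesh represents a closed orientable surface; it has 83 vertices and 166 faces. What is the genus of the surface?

Every face is a triangle, so 2E = 3·166 = 498, giving E = 249.
χ = V − E + F = 83 − 249 + 166 = 0.
For a closed orientable surface χ = 2 − 2g, so g = (2 − (0))/2 = 1.

1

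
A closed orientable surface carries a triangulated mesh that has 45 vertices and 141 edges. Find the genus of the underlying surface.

2

Every face is a triangle and each edge borders two faces, so 3F = 2·141, giving F = 94.
χ = V − E + F = 45 − 141 + 94 = -2.
For a closed orientable surface χ = 2 − 2g, so g = (2 − (-2))/2 = 2.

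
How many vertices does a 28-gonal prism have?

A prism on an n-gon has two n-gon bases and n rectangular sides: V = 2·28 = 56, E = 3·28 = 84, F = 28 + 2 = 30.

56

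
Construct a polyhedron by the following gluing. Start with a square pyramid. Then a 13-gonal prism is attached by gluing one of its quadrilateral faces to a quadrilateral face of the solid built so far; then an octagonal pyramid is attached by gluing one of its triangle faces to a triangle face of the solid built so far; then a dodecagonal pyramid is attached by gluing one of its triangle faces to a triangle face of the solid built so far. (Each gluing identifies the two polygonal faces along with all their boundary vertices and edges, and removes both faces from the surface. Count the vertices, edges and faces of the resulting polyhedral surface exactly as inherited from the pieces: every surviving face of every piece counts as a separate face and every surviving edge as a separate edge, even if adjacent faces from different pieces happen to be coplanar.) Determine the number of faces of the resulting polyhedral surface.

A square pyramid: V=5, E=8, F=5.
Attach a 13-gonal prism (V=26, E=39, F=15) along a 4-gon: merge 4 vertices and 4 edges, delete both glued faces → V=27, E=43, F=18.
Attach an octagonal pyramid (V=9, E=16, F=9) along a 3-gon: merge 3 vertices and 3 edges, delete both glued faces → V=33, E=56, F=25.
Attach a dodecagonal pyramid (V=13, E=24, F=13) along a 3-gon: merge 3 vertices and 3 edges, delete both glued faces → V=43, E=77, F=36.
Check: V − E + F = 43 − 77 + 36 = 2.

36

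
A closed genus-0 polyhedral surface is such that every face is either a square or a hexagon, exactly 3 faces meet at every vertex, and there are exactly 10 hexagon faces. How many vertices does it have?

Let x be the number of squares; then F = 10 + x.
Edge–face incidences: 2E = 6·10 + 4·x = 60 + 4x.
Every vertex has degree 3, so 3V = 2E.
Euler: V − E + F = 2 ⇒ (2E)/3 − E + (10 + x) = 2.
Multiply by 6: 2·(2E) − 3·(2E) + 6·(10 + x) = 12, i.e. 60 + 6x − (60 + 4x) = 12.
Collecting terms: 2x = 12, so x = 6.
Then 2E = 60 + 4·6 = 84, so E = 42, V = 2E/3 = 28, F = 10 + 6 = 16.

28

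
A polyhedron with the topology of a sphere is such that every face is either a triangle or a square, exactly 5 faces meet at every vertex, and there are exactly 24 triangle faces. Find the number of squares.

2

Let x be the number of squares; then F = 24 + x.
Edge–face incidences: 2E = 3·24 + 4·x = 72 + 4x.
Every vertex has degree 5, so 5V = 2E.
Euler: V − E + F = 2 ⇒ (2E)/5 − E + (24 + x) = 2.
Multiply by 10: 2·(2E) − 5·(2E) + 10·(24 + x) = 20, i.e. 240 + 10x − 3·(72 + 4x) = 20.
Collecting terms: −2x + 24 = 20, so −2x = −4, so x = 2.
Then 2E = 72 + 4·2 = 80, so E = 40, V = 2E/5 = 16, F = 24 + 2 = 26.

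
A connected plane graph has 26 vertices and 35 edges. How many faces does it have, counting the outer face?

11

Euler's formula for a connected plane graph: V − E + F = 2, so F = 2 − 26 + 35 = 11.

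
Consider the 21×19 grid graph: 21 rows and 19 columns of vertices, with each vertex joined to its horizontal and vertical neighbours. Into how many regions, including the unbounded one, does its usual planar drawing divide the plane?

361

The grid has V = 21·19 = 399 vertices and E = 21·18 + 19·20 = 758 edges.
F = 2 − V + E = 2 − 399 + 758 = 361.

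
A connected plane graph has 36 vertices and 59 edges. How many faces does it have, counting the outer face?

Euler's formula for a connected plane graph: V − E + F = 2, so F = 2 − 36 + 59 = 25.

25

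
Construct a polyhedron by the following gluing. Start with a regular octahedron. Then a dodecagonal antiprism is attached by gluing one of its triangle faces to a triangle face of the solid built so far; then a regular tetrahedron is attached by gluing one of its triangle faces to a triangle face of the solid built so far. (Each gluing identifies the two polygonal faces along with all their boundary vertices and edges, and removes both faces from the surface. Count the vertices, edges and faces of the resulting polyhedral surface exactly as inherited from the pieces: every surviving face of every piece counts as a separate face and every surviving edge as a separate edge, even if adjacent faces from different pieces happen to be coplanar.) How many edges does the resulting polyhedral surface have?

A regular octahedron: V=6, E=12, F=8.
Attach a dodecagonal antiprism (V=24, E=48, F=26) along a 3-gon: merge 3 vertices and 3 edges, delete both glued faces → V=27, E=57, F=32.
Attach a regular tetrahedron (V=4, E=6, F=4) along a 3-gon: merge 3 vertices and 3 edges, delete both glued faces → V=28, E=60, F=34.
Check: V − E + F = 28 − 60 + 34 = 2.

60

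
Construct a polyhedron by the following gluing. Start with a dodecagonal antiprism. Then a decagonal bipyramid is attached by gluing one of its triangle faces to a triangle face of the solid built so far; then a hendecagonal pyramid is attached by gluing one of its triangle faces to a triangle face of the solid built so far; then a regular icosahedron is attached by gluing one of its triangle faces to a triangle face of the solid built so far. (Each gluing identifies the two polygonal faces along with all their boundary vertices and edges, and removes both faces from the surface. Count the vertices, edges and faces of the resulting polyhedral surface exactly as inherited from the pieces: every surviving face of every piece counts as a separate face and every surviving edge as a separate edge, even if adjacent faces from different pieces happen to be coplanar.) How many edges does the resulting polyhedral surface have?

121

A dodecagonal antiprism: V=24, E=48, F=26.
Attach a decagonal bipyramid (V=12, E=30, F=20) along a 3-gon: merge 3 vertices and 3 edges, delete both glued faces → V=33, E=75, F=44.
Attach a hendecagonal pyramid (V=12, E=22, F=12) along a 3-gon: merge 3 vertices and 3 edges, delete both glued faces → V=42, E=94, F=54.
Attach a regular icosahedron (V=12, E=30, F=20) along a 3-gon: merge 3 vertices and 3 edges, delete both glued faces → V=51, E=121, F=72.
Check: V − E + F = 51 − 121 + 72 = 2.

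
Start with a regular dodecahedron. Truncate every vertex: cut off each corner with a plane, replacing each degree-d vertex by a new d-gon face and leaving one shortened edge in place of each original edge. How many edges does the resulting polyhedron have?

90

The base solid has V = 20, E = 30, F = 12.
Truncation replaces each original edge-end by a new vertex, so V′ = 2E = 60.
Each original edge survives, and each old vertex of degree d contributes d new edges; summing degrees gives Σd = 2E, so E′ = E + 2E = 3E = 90.
Each original face survives and each original vertex becomes one new face: F′ = F + V = 32.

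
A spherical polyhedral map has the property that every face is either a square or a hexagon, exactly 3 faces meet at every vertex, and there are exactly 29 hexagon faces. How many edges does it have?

Let x be the number of squares; then F = 29 + x.
Edge–face incidences: 2E = 6·29 + 4·x = 174 + 4x.
Every vertex has degree 3, so 3V = 2E.
Euler: V − E + F = 2 ⇒ (2E)/3 − E + (29 + x) = 2.
Multiply by 6: 2·(2E) − 3·(2E) + 6·(29 + x) = 12, i.e. 174 + 6x − (174 + 4x) = 12.
Collecting terms: 2x = 12, so x = 6.
Then 2E = 174 + 4·6 = 198, so E = 99, V = 2E/3 = 66, F = 29 + 6 = 35.

99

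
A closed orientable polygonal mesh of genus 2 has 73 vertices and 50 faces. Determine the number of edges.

125

For a closed orientable surface of genus 2, χ = 2 − 2·2 = -2.
E = V + F − (-2) = 73 + 50 − (-2) = 125.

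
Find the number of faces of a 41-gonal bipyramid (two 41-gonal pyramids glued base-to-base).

A bipyramid over an n-gon has 2n triangular faces and n + 2 vertices: V = 41 + 2 = 43, E = 3·41 = 123, F = 2·41 = 82.

82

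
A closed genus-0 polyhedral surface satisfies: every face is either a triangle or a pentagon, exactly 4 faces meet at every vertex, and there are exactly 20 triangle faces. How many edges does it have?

Let x be the number of pentagons; then F = 20 + x.
Edge–face incidences: 2E = 3·20 + 5·x = 60 + 5x.
Every vertex has degree 4, so 4V = 2E.
Euler: V − E + F = 2 ⇒ (2E)/4 − E + (20 + x) = 2.
Multiply by 8: 2·(2E) − 4·(2E) + 8·(20 + x) = 16, i.e. 160 + 8x − 2·(60 + 5x) = 16.
Collecting terms: −2x + 40 = 16, so −2x = −24, so x = 12.
Then 2E = 60 + 5·12 = 120, so E = 60, V = 2E/4 = 30, F = 20 + 12 = 32.

60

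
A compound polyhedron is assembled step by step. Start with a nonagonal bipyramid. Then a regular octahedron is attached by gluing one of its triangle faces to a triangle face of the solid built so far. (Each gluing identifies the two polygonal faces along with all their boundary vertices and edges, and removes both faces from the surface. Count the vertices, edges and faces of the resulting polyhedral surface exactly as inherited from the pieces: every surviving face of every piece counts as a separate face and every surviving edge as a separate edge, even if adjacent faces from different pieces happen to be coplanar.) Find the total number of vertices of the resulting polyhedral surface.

A nonagonal bipyramid: V=11, E=27, F=18.
Attach a regular octahedron (V=6, E=12, F=8) along a 3-gon: merge 3 vertices and 3 edges, delete both glued faces → V=14, E=36, F=24.
Check: V − E + F = 14 − 36 + 24 = 2.

14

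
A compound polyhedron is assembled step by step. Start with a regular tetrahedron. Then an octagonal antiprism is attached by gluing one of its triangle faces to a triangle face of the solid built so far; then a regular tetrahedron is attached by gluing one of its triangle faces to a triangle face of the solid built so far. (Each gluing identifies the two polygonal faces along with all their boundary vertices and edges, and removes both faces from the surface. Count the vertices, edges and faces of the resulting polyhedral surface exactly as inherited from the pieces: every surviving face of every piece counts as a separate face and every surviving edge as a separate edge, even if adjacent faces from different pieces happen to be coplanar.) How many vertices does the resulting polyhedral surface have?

18

A regular tetrahedron: V=4, E=6, F=4.
Attach an octagonal antiprism (V=16, E=32, F=18) along a 3-gon: merge 3 vertices and 3 edges, delete both glued faces → V=17, E=35, F=20.
Attach a regular tetrahedron (V=4, E=6, F=4) along a 3-gon: merge 3 vertices and 3 edges, delete both glued faces → V=18, E=38, F=22.
Check: V − E + F = 18 − 38 + 22 = 2.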